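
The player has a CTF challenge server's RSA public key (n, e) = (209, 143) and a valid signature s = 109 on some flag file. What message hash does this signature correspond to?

186

s^2 ≡ 109^2 = 11881 ≡ 177
s^4 ≡ 177^2 = 31329 ≡ 188
s^8 ≡ 188^2 = 35344 ≡ 23
s^16 ≡ 23^2 = 529 ≡ 111
s^32 ≡ 111^2 = 12321 ≡ 199
s^64 ≡ 199^2 = 39601 ≡ 100
s^128 ≡ 100^2 = 10000 ≡ 177
143 = 128 + 8 + 4 + 2 + 1, so s^143 ≡ 177·23·188·177·109 ≡ 186 (mod 209)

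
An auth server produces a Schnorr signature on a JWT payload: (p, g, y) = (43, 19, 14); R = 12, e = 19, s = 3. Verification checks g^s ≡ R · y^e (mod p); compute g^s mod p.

19^2 = 361 ≡ 17
3 = 2 + 1, so 19^3 ≡ 17·19 ≡ 22 (mod 43)

22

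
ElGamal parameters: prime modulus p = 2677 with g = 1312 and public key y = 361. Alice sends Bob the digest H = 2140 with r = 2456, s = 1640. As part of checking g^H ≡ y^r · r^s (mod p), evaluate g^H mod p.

Squares mod 2677: 1312^1≡1312, 1312^2≡33, 1312^4≡1089, 1312^8≡10, 1312^16≡100, 1312^32≡1969, 1312^64≡665, 1312^128≡520, 1312^256≡23, 1312^512≡529, 1312^1024≡1433, 1312^2048≡230
2140 = 2048 + 64 + 16 + 8 + 4, so 1312^2140 ≡ 230·665·100·10·1089 ≡ 842 (mod 2677)

842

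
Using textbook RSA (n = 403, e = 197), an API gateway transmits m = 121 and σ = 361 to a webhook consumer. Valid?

σ^197 mod 403 = 121
σ^197 mod 403 = 121 matches m.

yes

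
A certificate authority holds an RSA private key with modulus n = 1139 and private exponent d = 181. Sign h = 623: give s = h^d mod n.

h^2 ≡ 623^2 = 388129 ≡ 869
h^4 ≡ 869^2 = 755161 ≡ 4
h^8 ≡ 4^2 = 16
h^16 ≡ 16^2 = 256
h^32 ≡ 256^2 = 65536 ≡ 613
h^64 ≡ 613^2 = 375769 ≡ 1038
h^128 ≡ 1038^2 = 1077444 ≡ 1089
181 = 128 + 32 + 16 + 4 + 1, so h^181 ≡ 1089·613·256·4·623 ≡ 146 (mod 1139)

146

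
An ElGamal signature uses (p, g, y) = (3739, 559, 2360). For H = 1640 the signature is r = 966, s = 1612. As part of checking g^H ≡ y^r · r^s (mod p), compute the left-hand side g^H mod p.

Squares mod 3739: 559^1≡559, 559^2≡2144, 559^4≡1505, 559^8≡2930, 559^16≡156, 559^32≡1902, 559^64≡1991, 559^128≡741, 559^256≡3187, 559^512≡1845, 559^1024≡1535
1640 = 1024 + 512 + 64 + 32 + 8, so 559^1640 ≡ 1535·1845·1991·1902·2930 ≡ 3623 (mod 3739)

3623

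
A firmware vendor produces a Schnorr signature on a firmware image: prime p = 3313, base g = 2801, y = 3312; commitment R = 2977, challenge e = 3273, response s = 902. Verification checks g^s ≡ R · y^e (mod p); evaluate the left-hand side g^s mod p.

336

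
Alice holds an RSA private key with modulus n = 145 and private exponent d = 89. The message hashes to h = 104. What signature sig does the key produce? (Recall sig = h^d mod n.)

h^89 mod 145 = 104

104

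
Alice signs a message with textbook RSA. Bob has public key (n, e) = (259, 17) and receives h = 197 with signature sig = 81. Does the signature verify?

sig^2 ≡ 81^2 = 6561 ≡ 86
sig^4 ≡ 86^2 = 7396 ≡ 144
sig^8 ≡ 144^2 = 20736 ≡ 16
sig^16 ≡ 16^2 = 256
17 = 16 + 1, so sig^17 ≡ 256·81 ≡ 16 (mod 259)
16 ≠ 197, so verification fails.

does not verify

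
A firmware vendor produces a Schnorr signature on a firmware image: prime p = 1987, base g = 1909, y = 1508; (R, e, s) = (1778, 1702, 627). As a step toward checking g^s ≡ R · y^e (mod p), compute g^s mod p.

1909^627 mod 1987 = 1742

1742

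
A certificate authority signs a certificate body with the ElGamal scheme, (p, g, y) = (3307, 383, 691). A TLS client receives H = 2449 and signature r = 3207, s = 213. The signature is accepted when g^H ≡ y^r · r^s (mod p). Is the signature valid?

invalid

Left side g^H mod p:
Squares mod 3307: 383^1≡383, 383^2≡1181, 383^4≡2514, 383^8≡519, 383^16≡1494, 383^32≡3118, 383^64≡2651, 383^128≡426, 383^256≡2898, 383^512≡1931, 383^1024≡1772, 383^2048≡1641
2449 = 2048 + 256 + 128 + 16 + 1, so 383^2449 ≡ 1641·2898·426·1494·383 ≡ 2665 (mod 3307)
Right side y^r · r^s mod p:
Squares mod 3307: 691^1≡691, 691^2≡1273, 691^4≡99, 691^8≡3187, 691^16≡1172, 691^32≡1179, 691^64≡1101, 691^128≡1839, 691^256≡2167, 691^512≡3256, 691^1024≡2601, 691^2048≡2386
3207 = 2048 + 1024 + 128 + 4 + 2 + 1, so 691^3207 ≡ 2386·2601·1839·99·1273·691 ≡ 63 (mod 3307)
Squares mod 3307: 3207^1≡3207, 3207^2≡79, 3207^4≡2934, 3207^8≡235, 3207^16≡2313, 3207^32≡2550, 3207^64≡938, 3207^128≡182
213 = 128 + 64 + 16 + 4 + 1, so 3207^213 ≡ 182·938·2313·2934·3207 ≡ 45 (mod 3307)
63·45 = 2835 ≡ 2835 (mod 3307)
2665 ≠ 2835, so verification fails.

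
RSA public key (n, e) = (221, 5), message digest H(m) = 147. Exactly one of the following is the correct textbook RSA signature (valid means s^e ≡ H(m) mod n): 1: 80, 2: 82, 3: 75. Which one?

Candidate 1: Squares mod 221: 80^1≡80, 80^2≡212, 80^4≡81; 5 = 4 + 1, so 80^5 ≡ 81·80 ≡ 71 (mod 221)
Candidate 2: Squares mod 221: 82^1≡82, 82^2≡94, 82^4≡217; 5 = 4 + 1, so 82^5 ≡ 217·82 ≡ 114 (mod 221)
Candidate 3: Squares mod 221: 75^1≡75, 75^2≡100, 75^4≡55; 5 = 4 + 1, so 75^5 ≡ 55·75 ≡ 147 (mod 221)
  → matches H(m) = 147

3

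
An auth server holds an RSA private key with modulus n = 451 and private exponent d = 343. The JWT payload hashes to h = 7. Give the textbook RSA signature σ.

Squares mod 451: h^1≡7, h^2≡49, h^4≡146, h^8≡119, h^16≡180, h^32≡379, h^64≡223, h^128≡119, h^256≡180
343 = 256 + 64 + 16 + 4 + 2 + 1, so h^343 ≡ 180·223·180·146·49·7 ≡ 354 (mod 451)

354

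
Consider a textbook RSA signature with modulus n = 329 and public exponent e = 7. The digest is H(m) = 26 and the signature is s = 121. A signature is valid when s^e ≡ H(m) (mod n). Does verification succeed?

fails

s^2 ≡ 121^2 = 14641 ≡ 165
s^4 ≡ 165^2 = 27225 ≡ 247
7 = 4 + 2 + 1, so s^7 ≡ 247·165·121 ≡ 303 (mod 329)
s^7 mod 329 = 303, but H(m) = 26.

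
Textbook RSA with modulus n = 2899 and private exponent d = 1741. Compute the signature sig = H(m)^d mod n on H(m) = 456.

560

(H(m))^2 ≡ 456^2 = 207936 ≡ 2107
(H(m))^4 ≡ 2107^2 = 4439449 ≡ 1080
(H(m))^8 ≡ 1080^2 = 1166400 ≡ 1002
(H(m))^16 ≡ 1002^2 = 1004004 ≡ 950
(H(m))^32 ≡ 950^2 = 902500 ≡ 911
(H(m))^64 ≡ 911^2 = 829921 ≡ 807
(H(m))^128 ≡ 807^2 = 651249 ≡ 1873
(H(m))^256 ≡ 1873^2 = 3508129 ≡ 339
(H(m))^512 ≡ 339^2 = 114921 ≡ 1860
(H(m))^1024 ≡ 1860^2 = 3459600 ≡ 1093
1741 = 1024 + 512 + 128 + 64 + 8 + 4 + 1, so (H(m))^1741 ≡ 1093·1860·1873·807·1002·1080·456 ≡ 560 (mod 2899)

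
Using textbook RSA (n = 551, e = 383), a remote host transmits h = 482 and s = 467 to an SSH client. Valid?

s^2 ≡ 467^2 = 218089 ≡ 444
s^4 ≡ 444^2 = 197136 ≡ 429
s^8 ≡ 429^2 = 184041 ≡ 7
s^16 ≡ 7^2 = 49
s^32 ≡ 49^2 = 2401 ≡ 197
s^64 ≡ 197^2 = 38809 ≡ 239
s^128 ≡ 239^2 = 57121 ≡ 368
s^256 ≡ 368^2 = 135424 ≡ 429
383 = 256 + 64 + 32 + 16 + 8 + 4 + 2 + 1, so s^383 ≡ 429·239·197·49·7·429·444·467 ≡ 482 (mod 551)
482 = h, so the signature checks out.

yes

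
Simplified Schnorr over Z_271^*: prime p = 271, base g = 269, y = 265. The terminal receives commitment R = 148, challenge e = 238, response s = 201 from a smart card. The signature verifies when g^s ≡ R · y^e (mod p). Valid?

g^s mod p:
269^2 = 72361 ≡ 4
269^4 ≡ 4^2 = 16
269^8 ≡ 16^2 = 256
269^16 ≡ 256^2 = 65536 ≡ 225
269^32 ≡ 225^2 = 50625 ≡ 219
269^64 ≡ 219^2 = 47961 ≡ 265
269^128 ≡ 265^2 = 70225 ≡ 36
201 = 128 + 64 + 8 + 1, so 269^201 ≡ 36·265·256·269 ≡ 24 (mod 271)
R · y^e mod p:
265^2 = 70225 ≡ 36
265^4 ≡ 36^2 = 1296 ≡ 212
265^8 ≡ 212^2 = 44944 ≡ 229
265^16 ≡ 229^2 = 52441 ≡ 138
265^32 ≡ 138^2 = 19044 ≡ 74
265^64 ≡ 74^2 = 5476 ≡ 56
265^128 ≡ 56^2 = 3136 ≡ 155
238 = 128 + 64 + 32 + 8 + 4 + 2, so 265^238 ≡ 155·56·74·229·212·36 ≡ 11 (mod 271)
148·11 = 1628 ≡ 2 (mod 271)
24 ≠ 2; the check fails.

no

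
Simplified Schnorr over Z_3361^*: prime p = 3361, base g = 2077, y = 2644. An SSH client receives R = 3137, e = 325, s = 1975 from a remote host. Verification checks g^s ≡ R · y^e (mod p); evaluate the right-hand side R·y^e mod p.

1824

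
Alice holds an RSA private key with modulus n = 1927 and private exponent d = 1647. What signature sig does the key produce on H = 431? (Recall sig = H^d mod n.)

238

H^2 ≡ 431^2 = 185761 ≡ 769
H^4 ≡ 769^2 = 591361 ≡ 1699
H^8 ≡ 1699^2 = 2886601 ≡ 1882
H^16 ≡ 1882^2 = 3541924 ≡ 98
H^32 ≡ 98^2 = 9604 ≡ 1896
H^64 ≡ 1896^2 = 3594816 ≡ 961
H^128 ≡ 961^2 = 923521 ≡ 488
H^256 ≡ 488^2 = 238144 ≡ 1123
H^512 ≡ 1123^2 = 1261129 ≡ 871
H^1024 ≡ 871^2 = 758641 ≡ 1330
1647 = 1024 + 512 + 64 + 32 + 8 + 4 + 2 + 1, so H^1647 ≡ 1330·871·961·1896·1882·1699·769·431 ≡ 238 (mod 1927)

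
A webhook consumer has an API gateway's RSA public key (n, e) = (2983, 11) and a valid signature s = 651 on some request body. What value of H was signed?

1602

s^2 ≡ 651^2 = 423801 ≡ 215
s^4 ≡ 215^2 = 46225 ≡ 1480
s^8 ≡ 1480^2 = 2190400 ≡ 878
11 = 8 + 2 + 1, so s^11 ≡ 878·215·651 ≡ 1602 (mod 2983)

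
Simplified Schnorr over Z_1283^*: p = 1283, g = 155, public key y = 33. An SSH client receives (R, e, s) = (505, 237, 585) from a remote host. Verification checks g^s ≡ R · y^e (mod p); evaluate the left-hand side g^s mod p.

876

155^585 mod 1283 = 876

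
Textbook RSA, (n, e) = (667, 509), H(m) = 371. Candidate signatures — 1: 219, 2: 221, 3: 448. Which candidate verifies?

Candidate 1: Squares mod 667: 219^1≡219, 219^2≡604, 219^4≡634, 219^8≡422, 219^16≡662, 219^32≡25, 219^64≡625, 219^128≡430, 219^256≡141; 509 = 256 + 128 + 64 + 32 + 16 + 8 + 4 + 1, so 219^509 ≡ 141·430·625·25·662·422·634·219 ≡ 371 (mod 667)
  → matches H(m) = 371
Candidate 2: Squares mod 667: 221^1≡221, 221^2≡150, 221^4≡489, 221^8≡335, 221^16≡169, 221^32≡547, 221^64≡393, 221^128≡372, 221^256≡315; 509 = 256 + 128 + 64 + 32 + 16 + 8 + 4 + 1, so 221^509 ≡ 315·372·393·547·169·335·489·221 ≡ 421 (mod 667)
Candidate 3: Squares mod 667: 448^1≡448, 448^2≡604, 448^4≡634, 448^8≡422, 448^16≡662, 448^32≡25, 448^64≡625, 448^128≡430, 448^256≡141; 509 = 256 + 128 + 64 + 32 + 16 + 8 + 4 + 1, so 448^509 ≡ 141·430·625·25·662·422·634·448 ≡ 296 (mod 667)

1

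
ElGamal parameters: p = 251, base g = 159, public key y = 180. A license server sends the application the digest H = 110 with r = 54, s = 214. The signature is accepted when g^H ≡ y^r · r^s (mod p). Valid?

no

Left side g^H mod p:
159^2 = 25281 ≡ 181
159^4 ≡ 181^2 = 32761 ≡ 131
159^8 ≡ 131^2 = 17161 ≡ 93
159^16 ≡ 93^2 = 8649 ≡ 115
159^32 ≡ 115^2 = 13225 ≡ 173
159^64 ≡ 173^2 = 29929 ≡ 60
110 = 64 + 32 + 8 + 4 + 2, so 159^110 ≡ 60·173·93·131·181 ≡ 51 (mod 251)
Right side y^r · r^s mod p:
180^2 = 32400 ≡ 21
180^4 ≡ 21^2 = 441 ≡ 190
180^8 ≡ 190^2 = 36100 ≡ 207
180^16 ≡ 207^2 = 42849 ≡ 179
180^32 ≡ 179^2 = 32041 ≡ 164
54 = 32 + 16 + 4 + 2, so 180^54 ≡ 164·179·190·21 ≡ 35 (mod 251)
54^2 = 2916 ≡ 155
54^4 ≡ 155^2 = 24025 ≡ 180
54^8 ≡ 180^2 = 32400 ≡ 21
54^16 ≡ 21^2 = 441 ≡ 190
54^32 ≡ 190^2 = 36100 ≡ 207
54^64 ≡ 207^2 = 42849 ≡ 179
54^128 ≡ 179^2 = 32041 ≡ 164
214 = 128 + 64 + 16 + 4 + 2, so 54^214 ≡ 164·179·190·180·155 ≡ 65 (mod 251)
35·65 = 2275 ≡ 16 (mod 251)
51 ≠ 16, so verification fails.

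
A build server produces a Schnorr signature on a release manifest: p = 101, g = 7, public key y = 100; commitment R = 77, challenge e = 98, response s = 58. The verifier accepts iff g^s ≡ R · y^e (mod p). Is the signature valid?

valid

g^s mod p:
Squares mod 101: 7^1≡7, 7^2≡49, 7^4≡78, 7^8≡24, 7^16≡71, 7^32≡92
58 = 32 + 16 + 8 + 2, so 7^58 ≡ 92·71·24·49 ≡ 77 (mod 101)
R · y^e mod p:
Squares mod 101: 100^1≡100, 100^2≡1, 100^4≡1, 100^8≡1, 100^16≡1, 100^32≡1, 100^64≡1
98 = 64 + 32 + 2, so 100^98 ≡ 1·1·1 ≡ 1 (mod 101)
77·1 = 77 ≡ 77 (mod 101)
77 ≡ 77 (mod 101); signature holds.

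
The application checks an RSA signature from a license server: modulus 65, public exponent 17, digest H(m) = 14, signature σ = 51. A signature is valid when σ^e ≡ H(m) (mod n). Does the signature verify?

does not verify

σ^17 mod 65 = 51
51 ≠ 14, so verification fails.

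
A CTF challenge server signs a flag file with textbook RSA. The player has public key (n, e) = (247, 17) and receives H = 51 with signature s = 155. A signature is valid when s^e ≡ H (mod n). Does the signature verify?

s^2 ≡ 155^2 = 24025 ≡ 66
s^4 ≡ 66^2 = 4356 ≡ 157
s^8 ≡ 157^2 = 24649 ≡ 196
s^16 ≡ 196^2 = 38416 ≡ 131
17 = 16 + 1, so s^17 ≡ 131·155 ≡ 51 (mod 247)
s^17 mod 247 = 51 matches H.

verifies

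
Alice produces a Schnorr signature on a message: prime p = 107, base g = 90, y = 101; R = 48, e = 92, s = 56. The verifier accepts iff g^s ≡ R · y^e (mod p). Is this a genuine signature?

genuine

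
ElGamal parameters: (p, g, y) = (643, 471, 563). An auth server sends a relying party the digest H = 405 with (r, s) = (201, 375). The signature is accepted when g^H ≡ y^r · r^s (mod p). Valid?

yes

Left side g^H mod p:
Squares mod 643: 471^1≡471, 471^2≡6, 471^4≡36, 471^8≡10, 471^16≡100, 471^32≡355, 471^64≡640, 471^128≡9, 471^256≡81
405 = 256 + 128 + 16 + 4 + 1, so 471^405 ≡ 81·9·100·36·471 ≡ 131 (mod 643)
Right side y^r · r^s mod p:
Squares mod 643: 563^1≡563, 563^2≡613, 563^4≡257, 563^8≡463, 563^16≡250, 563^32≡129, 563^64≡566, 563^128≡142
201 = 128 + 64 + 8 + 1, so 563^201 ≡ 142·566·463·563 ≡ 524 (mod 643)
Squares mod 643: 201^1≡201, 201^2≡535, 201^4≡90, 201^8≡384, 201^16≡209, 201^32≡600, 201^64≡563, 201^128≡613, 201^256≡257
375 = 256 + 64 + 32 + 16 + 4 + 2 + 1, so 201^375 ≡ 257·563·600·209·90·535·201 ≡ 161 (mod 643)
524·161 = 84364 ≡ 131 (mod 643)
131 ≡ 131 (mod 643), so the signature is genuine.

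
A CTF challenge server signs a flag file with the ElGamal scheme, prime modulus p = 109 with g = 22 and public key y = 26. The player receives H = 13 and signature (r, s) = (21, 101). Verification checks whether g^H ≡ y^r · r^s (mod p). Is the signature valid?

Left side g^H mod p:
22^13 mod 109 = 21
Right side y^r · r^s mod p:
26^21 mod 109 = 16
21^101 mod 109 = 97
16·97 = 1552 ≡ 26 (mod 109)
21 ≠ 26, so verification fails.

invalid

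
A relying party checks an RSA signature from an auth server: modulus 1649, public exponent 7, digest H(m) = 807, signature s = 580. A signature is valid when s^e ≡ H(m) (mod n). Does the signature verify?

s^2 ≡ 580^2 = 336400 ≡ 4
s^4 ≡ 4^2 = 16
7 = 4 + 2 + 1, so s^7 ≡ 16·4·580 ≡ 842 (mod 1649)
s^7 mod 1649 = 842, but H(m) = 807.

does not verify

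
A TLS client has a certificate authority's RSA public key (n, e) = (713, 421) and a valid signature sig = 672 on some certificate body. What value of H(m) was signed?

424

Squares mod 713: sig^1≡672, sig^2≡255, sig^4≡142, sig^8≡200, sig^16≡72, sig^32≡193, sig^64≡173, sig^128≡696, sig^256≡289
421 = 256 + 128 + 32 + 4 + 1, so sig^421 ≡ 289·696·193·142·672 ≡ 424 (mod 713)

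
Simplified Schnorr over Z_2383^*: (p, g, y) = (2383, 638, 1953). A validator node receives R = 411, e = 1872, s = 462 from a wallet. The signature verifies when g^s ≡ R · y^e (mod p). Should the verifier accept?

reject

g^s mod p:
Squares mod 2383: 638^1≡638, 638^2≡1934, 638^4≡1429, 638^8≡2193, 638^16≡355, 638^32≡2109, 638^64≡1203, 638^128≡728, 638^256≡958
462 = 256 + 128 + 64 + 8 + 4 + 2, so 638^462 ≡ 958·728·1203·2193·1429·1934 ≡ 2152 (mod 2383)
R · y^e mod p:
Squares mod 2383: 1953^1≡1953, 1953^2≡1409, 1953^4≡242, 1953^8≡1372, 1953^16≡2197, 1953^32≡1234, 1953^64≡19, 1953^128≡361, 1953^256≡1639, 1953^512≡680, 1953^1024≡98
1872 = 1024 + 512 + 256 + 64 + 16, so 1953^1872 ≡ 98·680·1639·19·2197 ≡ 342 (mod 2383)
411·342 = 140562 ≡ 2348 (mod 2383)
2152 ≠ 2348; the check fails.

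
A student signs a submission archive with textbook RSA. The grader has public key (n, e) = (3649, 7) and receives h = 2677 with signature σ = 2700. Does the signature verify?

verifies

σ^7 mod 3649 = 2677
Since 2677 equals the digest 2677, verification succeeds.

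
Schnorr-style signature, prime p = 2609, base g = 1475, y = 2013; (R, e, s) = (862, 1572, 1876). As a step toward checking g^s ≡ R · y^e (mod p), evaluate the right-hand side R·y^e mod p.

1598

2013^2 = 4052169 ≡ 392
2013^4 ≡ 392^2 = 153664 ≡ 2342
2013^8 ≡ 2342^2 = 5484964 ≡ 846
2013^16 ≡ 846^2 = 715716 ≡ 850
2013^32 ≡ 850^2 = 722500 ≡ 2416
2013^64 ≡ 2416^2 = 5837056 ≡ 723
2013^128 ≡ 723^2 = 522729 ≡ 929
2013^256 ≡ 929^2 = 863041 ≡ 2071
2013^512 ≡ 2071^2 = 4289041 ≡ 2454
2013^1024 ≡ 2454^2 = 6022116 ≡ 544
1572 = 1024 + 512 + 32 + 4, so 2013^1572 ≡ 544·2454·2416·2342 ≡ 2514 (mod 2609)
R · y^e ≡ 862·2514 = 2167068 ≡ 1598 (mod 2609)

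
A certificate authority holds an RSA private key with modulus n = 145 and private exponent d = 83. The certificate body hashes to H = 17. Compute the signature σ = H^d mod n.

128

H^2 ≡ 17^2 = 289 ≡ 144
H^4 ≡ 144^2 = 20736 ≡ 1
H^8 ≡ 1^2 = 1
H^16 ≡ 1^2 = 1
H^32 ≡ 1^2 = 1
H^64 ≡ 1^2 = 1
83 = 64 + 16 + 2 + 1, so H^83 ≡ 1·1·144·17 ≡ 128 (mod 145)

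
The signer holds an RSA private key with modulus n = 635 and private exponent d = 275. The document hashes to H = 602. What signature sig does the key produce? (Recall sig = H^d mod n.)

73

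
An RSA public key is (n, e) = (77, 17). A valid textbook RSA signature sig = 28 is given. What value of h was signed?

63

sig^2 ≡ 28^2 = 784 ≡ 14
sig^4 ≡ 14^2 = 196 ≡ 42
sig^8 ≡ 42^2 = 1764 ≡ 70
sig^16 ≡ 70^2 = 4900 ≡ 49
17 = 16 + 1, so sig^17 ≡ 49·28 ≡ 63 (mod 77)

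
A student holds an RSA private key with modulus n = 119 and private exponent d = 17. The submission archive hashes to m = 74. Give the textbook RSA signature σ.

23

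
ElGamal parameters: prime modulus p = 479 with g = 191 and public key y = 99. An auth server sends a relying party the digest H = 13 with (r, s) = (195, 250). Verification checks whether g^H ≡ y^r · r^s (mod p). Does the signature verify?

Left side g^H mod p:
191^2 = 36481 ≡ 77
191^4 ≡ 77^2 = 5929 ≡ 181
191^8 ≡ 181^2 = 32761 ≡ 189
13 = 8 + 4 + 1, so 191^13 ≡ 189·181·191 ≡ 359 (mod 479)
Right side y^r · r^s mod p:
99^2 = 9801 ≡ 221
99^4 ≡ 221^2 = 48841 ≡ 462
99^8 ≡ 462^2 = 213444 ≡ 289
99^16 ≡ 289^2 = 83521 ≡ 175
99^32 ≡ 175^2 = 30625 ≡ 448
99^64 ≡ 448^2 = 200704 ≡ 3
99^128 ≡ 3^2 = 9
195 = 128 + 64 + 2 + 1, so 99^195 ≡ 9·3·221·99 ≡ 126 (mod 479)
195^2 = 38025 ≡ 184
195^4 ≡ 184^2 = 33856 ≡ 326
195^8 ≡ 326^2 = 106276 ≡ 417
195^16 ≡ 417^2 = 173889 ≡ 12
195^32 ≡ 12^2 = 144
195^64 ≡ 144^2 = 20736 ≡ 139
195^128 ≡ 139^2 = 19321 ≡ 161
250 = 128 + 64 + 32 + 16 + 8 + 2, so 195^250 ≡ 161·139·144·12·417·184 ≡ 84 (mod 479)
126·84 = 10584 ≡ 46 (mod 479)
359 ≠ 46, so verification fails.

does not verify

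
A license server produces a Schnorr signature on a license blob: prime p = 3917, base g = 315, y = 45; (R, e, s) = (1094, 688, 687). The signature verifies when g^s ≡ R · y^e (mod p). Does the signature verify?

does not verify

g^s mod p:
Squares mod 3917: 315^1≡315, 315^2≡1300, 315^4≡1773, 315^8≡2095, 315^16≡1985, 315^32≡3640, 315^64≡2306, 315^128≡2267, 315^256≡185, 315^512≡2889
687 = 512 + 128 + 32 + 8 + 4 + 2 + 1, so 315^687 ≡ 2889·2267·3640·2095·1773·1300·315 ≡ 1654 (mod 3917)
R · y^e mod p:
Squares mod 3917: 45^1≡45, 45^2≡2025, 45^4≡3443, 45^8≡1407, 45^16≡1564, 45^32≡1888, 45^64≡74, 45^128≡1559, 45^256≡1941, 45^512≡3244
688 = 512 + 128 + 32 + 16, so 45^688 ≡ 3244·1559·1888·1564 ≡ 3397 (mod 3917)
1094·3397 = 3716318 ≡ 3002 (mod 3917)
1654 ≠ 3002; the check fails.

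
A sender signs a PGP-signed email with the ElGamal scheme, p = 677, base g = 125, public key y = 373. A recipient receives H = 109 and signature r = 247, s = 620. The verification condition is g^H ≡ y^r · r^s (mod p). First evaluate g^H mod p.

125^2 = 15625 ≡ 54
125^4 ≡ 54^2 = 2916 ≡ 208
125^8 ≡ 208^2 = 43264 ≡ 613
125^16 ≡ 613^2 = 375769 ≡ 34
125^32 ≡ 34^2 = 1156 ≡ 479
125^64 ≡ 479^2 = 229441 ≡ 615
109 = 64 + 32 + 8 + 4 + 1, so 125^109 ≡ 615·479·613·208·125 ≡ 524 (mod 677)

524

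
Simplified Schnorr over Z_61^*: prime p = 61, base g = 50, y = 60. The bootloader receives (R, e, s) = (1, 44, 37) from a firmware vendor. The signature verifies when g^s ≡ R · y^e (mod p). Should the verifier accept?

reject

g^s mod p:
50^2 = 2500 ≡ 60
50^4 ≡ 60^2 = 3600 ≡ 1
50^8 ≡ 1^2 = 1
50^16 ≡ 1^2 = 1
50^32 ≡ 1^2 = 1
37 = 32 + 4 + 1, so 50^37 ≡ 1·1·50 ≡ 50 (mod 61)
R · y^e mod p:
60^2 = 3600 ≡ 1
60^4 ≡ 1^2 = 1
60^8 ≡ 1^2 = 1
60^16 ≡ 1^2 = 1
60^32 ≡ 1^2 = 1
44 = 32 + 8 + 4, so 60^44 ≡ 1·1·1 ≡ 1 (mod 61)
1·1 = 1 ≡ 1 (mod 61)
50 ≠ 1; the check fails.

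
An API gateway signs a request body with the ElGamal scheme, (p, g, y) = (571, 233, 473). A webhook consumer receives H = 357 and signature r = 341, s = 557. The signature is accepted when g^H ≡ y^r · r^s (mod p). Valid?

yes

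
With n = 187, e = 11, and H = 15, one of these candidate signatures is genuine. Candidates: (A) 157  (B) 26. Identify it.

B

Candidate A: 157^2 = 24649 ≡ 152; 157^4 ≡ 152^2 = 23104 ≡ 103; 157^8 ≡ 103^2 = 10609 ≡ 137; 11 = 8 + 2 + 1, so 157^11 ≡ 137·152·157 ≡ 47 (mod 187)
Candidate B: 26^2 = 676 ≡ 115; 26^4 ≡ 115^2 = 13225 ≡ 135; 26^8 ≡ 135^2 = 18225 ≡ 86; 11 = 8 + 2 + 1, so 26^11 ≡ 86·115·26 ≡ 15 (mod 187)
  → matches H = 15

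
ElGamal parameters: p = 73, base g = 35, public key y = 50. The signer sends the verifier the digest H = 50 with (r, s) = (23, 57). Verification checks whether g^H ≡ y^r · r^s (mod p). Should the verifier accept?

accept

Left side g^H mod p:
Squares mod 73: 35^1≡35, 35^2≡57, 35^4≡37, 35^8≡55, 35^16≡32, 35^32≡2
50 = 32 + 16 + 2, so 35^50 ≡ 2·32·57 ≡ 71 (mod 73)
Right side y^r · r^s mod p:
Squares mod 73: 50^1≡50, 50^2≡18, 50^4≡32, 50^8≡2, 50^16≡4
23 = 16 + 4 + 2 + 1, so 50^23 ≡ 4·32·18·50 ≡ 6 (mod 73)
Squares mod 73: 23^1≡23, 23^2≡18, 23^4≡32, 23^8≡2, 23^16≡4, 23^32≡16
57 = 32 + 16 + 8 + 1, so 23^57 ≡ 16·4·2·23 ≡ 24 (mod 73)
6·24 = 144 ≡ 71 (mod 73)
71 ≡ 71 (mod 73), so the signature is genuine.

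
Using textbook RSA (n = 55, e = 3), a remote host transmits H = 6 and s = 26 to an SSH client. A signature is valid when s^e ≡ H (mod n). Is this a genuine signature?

forged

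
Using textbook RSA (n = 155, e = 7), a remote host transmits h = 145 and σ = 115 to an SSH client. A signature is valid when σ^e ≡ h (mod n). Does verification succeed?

σ^2 ≡ 115^2 = 13225 ≡ 50
σ^4 ≡ 50^2 = 2500 ≡ 20
7 = 4 + 2 + 1, so σ^7 ≡ 20·50·115 ≡ 145 (mod 155)
Since 145 equals the digest 145, verification succeeds.

passes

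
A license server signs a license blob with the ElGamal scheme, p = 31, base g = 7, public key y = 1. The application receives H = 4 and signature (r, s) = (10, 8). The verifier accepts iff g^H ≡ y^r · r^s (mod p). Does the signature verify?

Left side g^H mod p:
7^2 = 49 ≡ 18
7^4 ≡ 18^2 = 324 ≡ 14
Right side y^r · r^s mod p:
1^2 = 1
1^4 ≡ 1^2 = 1
1^8 ≡ 1^2 = 1
10 = 8 + 2, so 1^10 ≡ 1·1 ≡ 1 (mod 31)
10^2 = 100 ≡ 7
10^4 ≡ 7^2 = 49 ≡ 18
10^8 ≡ 18^2 = 324 ≡ 14
1·14 = 14 ≡ 14 (mod 31)
14 ≡ 14 (mod 31), so the signature is genuine.

verifies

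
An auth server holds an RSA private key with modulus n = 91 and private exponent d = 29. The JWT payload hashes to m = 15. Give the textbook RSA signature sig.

m^2 ≡ 15^2 = 225 ≡ 43
m^4 ≡ 43^2 = 1849 ≡ 29
m^8 ≡ 29^2 = 841 ≡ 22
m^16 ≡ 22^2 = 484 ≡ 29
29 = 16 + 8 + 4 + 1, so m^29 ≡ 29·22·29·15 ≡ 71 (mod 91)

71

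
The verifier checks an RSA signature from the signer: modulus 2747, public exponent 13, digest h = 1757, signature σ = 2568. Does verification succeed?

passes

σ^2 ≡ 2568^2 = 6594624 ≡ 1824
σ^4 ≡ 1824^2 = 3326976 ≡ 359
σ^8 ≡ 359^2 = 128881 ≡ 2519
13 = 8 + 4 + 1, so σ^13 ≡ 2519·359·2568 ≡ 1757 (mod 2747)
Since 1757 equals the digest 1757, verification succeeds.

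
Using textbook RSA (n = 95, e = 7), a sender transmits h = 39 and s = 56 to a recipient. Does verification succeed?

fails

Squares mod 95: s^1≡56, s^2≡1, s^4≡1
7 = 4 + 2 + 1, so s^7 ≡ 1·1·56 ≡ 56 (mod 95)
The recovered value 56 does not match the digest 39.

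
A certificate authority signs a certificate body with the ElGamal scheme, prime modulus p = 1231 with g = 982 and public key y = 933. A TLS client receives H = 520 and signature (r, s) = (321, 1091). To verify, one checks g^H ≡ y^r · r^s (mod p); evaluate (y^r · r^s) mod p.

Squares mod 1231: 933^1≡933, 933^2≡172, 933^4≡40, 933^8≡369, 933^16≡751, 933^32≡203, 933^64≡586, 933^128≡1178, 933^256≡347
321 = 256 + 64 + 1, so 933^321 ≡ 347·586·933 ≡ 59 (mod 1231)
Squares mod 1231: 321^1≡321, 321^2≡868, 321^4≡52, 321^8≡242, 321^16≡707, 321^32≡63, 321^64≡276, 321^128≡1085, 321^256≡389, 321^512≡1139, 321^1024≡1078
1091 = 1024 + 64 + 2 + 1, so 321^1091 ≡ 1078·276·868·321 ≡ 971 (mod 1231)
y^r · r^s ≡ 59·971 = 57289 ≡ 663 (mod 1231)

663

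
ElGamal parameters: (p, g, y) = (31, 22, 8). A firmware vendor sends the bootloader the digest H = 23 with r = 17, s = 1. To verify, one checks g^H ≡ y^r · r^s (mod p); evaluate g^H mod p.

Squares mod 31: 22^1≡22, 22^2≡19, 22^4≡20, 22^8≡28, 22^16≡9
23 = 16 + 4 + 2 + 1, so 22^23 ≡ 9·20·19·22 ≡ 3 (mod 31)

3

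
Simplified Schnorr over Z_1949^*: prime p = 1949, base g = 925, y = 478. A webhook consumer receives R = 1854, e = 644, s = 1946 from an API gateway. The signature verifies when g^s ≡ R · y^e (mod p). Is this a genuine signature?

genuine

g^s mod p:
925^2 = 855625 ≡ 14
925^4 ≡ 14^2 = 196
925^8 ≡ 196^2 = 38416 ≡ 1385
925^16 ≡ 1385^2 = 1918225 ≡ 409
925^32 ≡ 409^2 = 167281 ≡ 1616
925^64 ≡ 1616^2 = 2611456 ≡ 1745
925^128 ≡ 1745^2 = 3045025 ≡ 687
925^256 ≡ 687^2 = 471969 ≡ 311
925^512 ≡ 311^2 = 96721 ≡ 1220
925^1024 ≡ 1220^2 = 1488400 ≡ 1313
1946 = 1024 + 512 + 256 + 128 + 16 + 8 + 2, so 925^1946 ≡ 1313·1220·311·687·409·1385·14 ≡ 1253 (mod 1949)
R · y^e mod p:
478^2 = 228484 ≡ 451
478^4 ≡ 451^2 = 203401 ≡ 705
478^8 ≡ 705^2 = 497025 ≡ 30
478^16 ≡ 30^2 = 900
478^32 ≡ 900^2 = 810000 ≡ 1165
478^64 ≡ 1165^2 = 1357225 ≡ 721
478^128 ≡ 721^2 = 519841 ≡ 1407
478^256 ≡ 1407^2 = 1979649 ≡ 1414
478^512 ≡ 1414^2 = 1999396 ≡ 1671
644 = 512 + 128 + 4, so 478^644 ≡ 1671·1407·705 ≡ 233 (mod 1949)
1854·233 = 431982 ≡ 1253 (mod 1949)
1253 ≡ 1253 (mod 1949); signature holds.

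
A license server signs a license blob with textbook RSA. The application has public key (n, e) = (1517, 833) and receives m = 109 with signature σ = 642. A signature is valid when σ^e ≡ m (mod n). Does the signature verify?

σ^2 ≡ 642^2 = 412164 ≡ 1057
σ^4 ≡ 1057^2 = 1117249 ≡ 737
σ^8 ≡ 737^2 = 543169 ≡ 83
σ^16 ≡ 83^2 = 6889 ≡ 821
σ^32 ≡ 821^2 = 674041 ≡ 493
σ^64 ≡ 493^2 = 243049 ≡ 329
σ^128 ≡ 329^2 = 108241 ≡ 534
σ^256 ≡ 534^2 = 285156 ≡ 1477
σ^512 ≡ 1477^2 = 2181529 ≡ 83
833 = 512 + 256 + 64 + 1, so σ^833 ≡ 83·1477·329·642 ≡ 109 (mod 1517)
σ^833 mod 1517 = 109 matches m.

verifies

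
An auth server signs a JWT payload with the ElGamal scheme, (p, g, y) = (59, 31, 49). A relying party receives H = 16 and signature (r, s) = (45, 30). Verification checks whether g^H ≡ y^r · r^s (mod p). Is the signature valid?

invalid

Left side g^H mod p:
31^2 = 961 ≡ 17
31^4 ≡ 17^2 = 289 ≡ 53
31^8 ≡ 53^2 = 2809 ≡ 36
31^16 ≡ 36^2 = 1296 ≡ 57
Right side y^r · r^s mod p:
49^2 = 2401 ≡ 41
49^4 ≡ 41^2 = 1681 ≡ 29
49^8 ≡ 29^2 = 841 ≡ 15
49^16 ≡ 15^2 = 225 ≡ 48
49^32 ≡ 48^2 = 2304 ≡ 3
45 = 32 + 8 + 4 + 1, so 49^45 ≡ 3·15·29·49 ≡ 48 (mod 59)
45^2 = 2025 ≡ 19
45^4 ≡ 19^2 = 361 ≡ 7
45^8 ≡ 7^2 = 49
45^16 ≡ 49^2 = 2401 ≡ 41
30 = 16 + 8 + 4 + 2, so 45^30 ≡ 41·49·7·19 ≡ 45 (mod 59)
48·45 = 2160 ≡ 36 (mod 59)
57 ≠ 36, so verification fails.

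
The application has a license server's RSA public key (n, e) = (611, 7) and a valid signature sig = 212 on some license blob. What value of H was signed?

394

Squares mod 611: sig^1≡212, sig^2≡341, sig^4≡191
7 = 4 + 2 + 1, so sig^7 ≡ 191·341·212 ≡ 394 (mod 611)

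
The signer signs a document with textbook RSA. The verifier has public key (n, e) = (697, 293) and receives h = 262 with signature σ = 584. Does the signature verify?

Squares mod 697: σ^1≡584, σ^2≡223, σ^4≡242, σ^8≡16, σ^16≡256, σ^32≡18, σ^64≡324, σ^128≡426, σ^256≡256
293 = 256 + 32 + 4 + 1, so σ^293 ≡ 256·18·242·584 ≡ 262 (mod 697)
Since 262 equals the digest 262, verification succeeds.

verifies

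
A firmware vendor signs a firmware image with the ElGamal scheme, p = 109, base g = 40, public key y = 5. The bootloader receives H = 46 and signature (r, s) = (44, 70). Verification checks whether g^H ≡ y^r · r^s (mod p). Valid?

no

Left side g^H mod p:
Squares mod 109: 40^1≡40, 40^2≡74, 40^4≡26, 40^8≡22, 40^16≡48, 40^32≡15
46 = 32 + 8 + 4 + 2, so 40^46 ≡ 15·22·26·74 ≡ 104 (mod 109)
Right side y^r · r^s mod p:
Squares mod 109: 5^1≡5, 5^2≡25, 5^4≡80, 5^8≡78, 5^16≡89, 5^32≡73
44 = 32 + 8 + 4, so 5^44 ≡ 73·78·80 ≡ 9 (mod 109)
Squares mod 109: 44^1≡44, 44^2≡83, 44^4≡22, 44^8≡48, 44^16≡15, 44^32≡7, 44^64≡49
70 = 64 + 4 + 2, so 44^70 ≡ 49·22·83 ≡ 94 (mod 109)
9·94 = 846 ≡ 83 (mod 109)
104 ≠ 83, so verification fails.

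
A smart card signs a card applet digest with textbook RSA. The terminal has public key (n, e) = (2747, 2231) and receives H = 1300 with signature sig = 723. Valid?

yes

Squares mod 2747: sig^1≡723, sig^2≡799, sig^4≡1097, sig^8≡223, sig^16≡283, sig^32≡426, sig^64≡174, sig^128≡59, sig^256≡734, sig^512≡344, sig^1024≡215, sig^2048≡2273
2231 = 2048 + 128 + 32 + 16 + 4 + 2 + 1, so sig^2231 ≡ 2273·59·426·283·1097·799·723 ≡ 1300 (mod 2747)
1300 = H, so the signature checks out.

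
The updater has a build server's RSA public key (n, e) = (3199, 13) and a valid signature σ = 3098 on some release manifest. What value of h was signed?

1635

σ^2 ≡ 3098^2 = 9597604 ≡ 604
σ^4 ≡ 604^2 = 364816 ≡ 130
σ^8 ≡ 130^2 = 16900 ≡ 905
13 = 8 + 4 + 1, so σ^13 ≡ 905·130·3098 ≡ 1635 (mod 3199)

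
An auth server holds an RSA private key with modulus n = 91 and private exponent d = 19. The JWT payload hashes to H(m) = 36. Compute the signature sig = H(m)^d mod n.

36

Squares mod 91: (H(m))^1≡36, (H(m))^2≡22, (H(m))^4≡29, (H(m))^8≡22, (H(m))^16≡29
19 = 16 + 2 + 1, so (H(m))^19 ≡ 29·22·36 ≡ 36 (mod 91)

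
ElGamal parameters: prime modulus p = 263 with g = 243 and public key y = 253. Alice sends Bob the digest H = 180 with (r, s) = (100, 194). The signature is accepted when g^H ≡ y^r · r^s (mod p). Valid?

yes

Left side g^H mod p:
Squares mod 263: 243^1≡243, 243^2≡137, 243^4≡96, 243^8≡11, 243^16≡121, 243^32≡176, 243^64≡205, 243^128≡208
180 = 128 + 32 + 16 + 4, so 243^180 ≡ 208·176·121·96 ≡ 140 (mod 263)
Right side y^r · r^s mod p:
Squares mod 263: 253^1≡253, 253^2≡100, 253^4≡6, 253^8≡36, 253^16≡244, 253^32≡98, 253^64≡136
100 = 64 + 32 + 4, so 253^100 ≡ 136·98·6 ≡ 16 (mod 263)
Squares mod 263: 100^1≡100, 100^2≡6, 100^4≡36, 100^8≡244, 100^16≡98, 100^32≡136, 100^64≡86, 100^128≡32
194 = 128 + 64 + 2, so 100^194 ≡ 32·86·6 ≡ 206 (mod 263)
16·206 = 3296 ≡ 140 (mod 263)
140 ≡ 140 (mod 263), so the signature is genuine.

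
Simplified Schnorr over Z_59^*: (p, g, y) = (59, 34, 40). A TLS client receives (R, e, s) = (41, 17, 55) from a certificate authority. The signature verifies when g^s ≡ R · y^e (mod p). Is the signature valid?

g^s mod p:
34^2 = 1156 ≡ 35
34^4 ≡ 35^2 = 1225 ≡ 45
34^8 ≡ 45^2 = 2025 ≡ 19
34^16 ≡ 19^2 = 361 ≡ 7
34^32 ≡ 7^2 = 49
55 = 32 + 16 + 4 + 2 + 1, so 34^55 ≡ 49·7·45·35·34 ≡ 6 (mod 59)
R · y^e mod p:
40^2 = 1600 ≡ 7
40^4 ≡ 7^2 = 49
40^8 ≡ 49^2 = 2401 ≡ 41
40^16 ≡ 41^2 = 1681 ≡ 29
17 = 16 + 1, so 40^17 ≡ 29·40 ≡ 39 (mod 59)
41·39 = 1599 ≡ 6 (mod 59)
6 ≡ 6 (mod 59); signature holds.

valid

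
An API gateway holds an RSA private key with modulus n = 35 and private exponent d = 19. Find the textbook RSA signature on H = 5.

H^2 ≡ 5^2 = 25
H^4 ≡ 25^2 = 625 ≡ 30
H^8 ≡ 30^2 = 900 ≡ 25
H^16 ≡ 25^2 = 625 ≡ 30
19 = 16 + 2 + 1, so H^19 ≡ 30·25·5 ≡ 5 (mod 35)

5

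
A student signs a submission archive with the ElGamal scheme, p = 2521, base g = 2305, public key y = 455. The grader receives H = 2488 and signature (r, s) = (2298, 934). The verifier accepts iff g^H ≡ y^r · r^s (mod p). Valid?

yes

Left side g^H mod p:
2305^2 = 5313025 ≡ 1278
2305^4 ≡ 1278^2 = 1633284 ≡ 2197
2305^8 ≡ 2197^2 = 4826809 ≡ 1615
2305^16 ≡ 1615^2 = 2608225 ≡ 1511
2305^32 ≡ 1511^2 = 2283121 ≡ 1616
2305^64 ≡ 1616^2 = 2611456 ≡ 2221
2305^128 ≡ 2221^2 = 4932841 ≡ 1765
2305^256 ≡ 1765^2 = 3115225 ≡ 1790
2305^512 ≡ 1790^2 = 3204100 ≡ 2430
2305^1024 ≡ 2430^2 = 5904900 ≡ 718
2305^2048 ≡ 718^2 = 515524 ≡ 1240
2488 = 2048 + 256 + 128 + 32 + 16 + 8, so 2305^2488 ≡ 1240·1790·1765·1616·1511·1615 ≡ 2482 (mod 2521)
Right side y^r · r^s mod p:
455^2 = 207025 ≡ 303
455^4 ≡ 303^2 = 91809 ≡ 1053
455^8 ≡ 1053^2 = 1108809 ≡ 2090
455^16 ≡ 2090^2 = 4368100 ≡ 1728
455^32 ≡ 1728^2 = 2985984 ≡ 1120
455^64 ≡ 1120^2 = 1254400 ≡ 1463
455^128 ≡ 1463^2 = 2140369 ≡ 40
455^256 ≡ 40^2 = 1600
455^512 ≡ 1600^2 = 2560000 ≡ 1185
455^1024 ≡ 1185^2 = 1404225 ≡ 28
455^2048 ≡ 28^2 = 784
2298 = 2048 + 128 + 64 + 32 + 16 + 8 + 2, so 455^2298 ≡ 784·40·1463·1120·1728·2090·303 ≡ 2481 (mod 2521)
2298^2 = 5280804 ≡ 1830
2298^4 ≡ 1830^2 = 3348900 ≡ 1012
2298^8 ≡ 1012^2 = 1024144 ≡ 618
2298^16 ≡ 618^2 = 381924 ≡ 1253
2298^32 ≡ 1253^2 = 1570009 ≡ 1947
2298^64 ≡ 1947^2 = 3790809 ≡ 1746
2298^128 ≡ 1746^2 = 3048516 ≡ 627
2298^256 ≡ 627^2 = 393129 ≡ 2374
2298^512 ≡ 2374^2 = 5635876 ≡ 1441
934 = 512 + 256 + 128 + 32 + 4 + 2, so 2298^934 ≡ 1441·2374·627·1947·1012·1830 ≡ 64 (mod 2521)
2481·64 = 158784 ≡ 2482 (mod 2521)
2482 ≡ 2482 (mod 2521), so the signature is genuine.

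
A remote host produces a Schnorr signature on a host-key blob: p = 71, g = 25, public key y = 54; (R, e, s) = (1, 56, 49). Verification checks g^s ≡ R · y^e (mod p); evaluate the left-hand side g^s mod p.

25^2 = 625 ≡ 57
25^4 ≡ 57^2 = 3249 ≡ 54
25^8 ≡ 54^2 = 2916 ≡ 5
25^16 ≡ 5^2 = 25
25^32 ≡ 25^2 = 625 ≡ 57
49 = 32 + 16 + 1, so 25^49 ≡ 57·25·25 ≡ 54 (mod 71)

54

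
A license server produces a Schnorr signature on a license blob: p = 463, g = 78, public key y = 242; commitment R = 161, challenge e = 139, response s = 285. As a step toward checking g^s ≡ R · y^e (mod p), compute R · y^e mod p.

242^2 = 58564 ≡ 226
242^4 ≡ 226^2 = 51076 ≡ 146
242^8 ≡ 146^2 = 21316 ≡ 18
242^16 ≡ 18^2 = 324
242^32 ≡ 324^2 = 104976 ≡ 338
242^64 ≡ 338^2 = 114244 ≡ 346
242^128 ≡ 346^2 = 119716 ≡ 262
139 = 128 + 8 + 2 + 1, so 242^139 ≡ 262·18·226·242 ≡ 358 (mod 463)
R · y^e ≡ 161·358 = 57638 ≡ 226 (mod 463)

226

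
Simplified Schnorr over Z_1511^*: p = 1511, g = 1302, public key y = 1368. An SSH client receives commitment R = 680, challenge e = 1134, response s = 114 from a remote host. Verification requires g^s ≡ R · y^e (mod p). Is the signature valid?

g^s mod p:
1302^114 mod 1511 = 1344
R · y^e mod p:
1368^1134 mod 1511 = 1478
680·1478 = 1005040 ≡ 225 (mod 1511)
1344 ≠ 225; the check fails.

invalid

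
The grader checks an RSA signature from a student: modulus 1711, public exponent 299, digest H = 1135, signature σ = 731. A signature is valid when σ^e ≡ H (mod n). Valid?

σ^2 ≡ 731^2 = 534361 ≡ 529
σ^4 ≡ 529^2 = 279841 ≡ 948
σ^8 ≡ 948^2 = 898704 ≡ 429
σ^16 ≡ 429^2 = 184041 ≡ 964
σ^32 ≡ 964^2 = 929296 ≡ 223
σ^64 ≡ 223^2 = 49729 ≡ 110
σ^128 ≡ 110^2 = 12100 ≡ 123
σ^256 ≡ 123^2 = 15129 ≡ 1441
299 = 256 + 32 + 8 + 2 + 1, so σ^299 ≡ 1441·223·429·529·731 ≡ 1135 (mod 1711)
σ^299 mod 1711 = 1135 matches H.

yes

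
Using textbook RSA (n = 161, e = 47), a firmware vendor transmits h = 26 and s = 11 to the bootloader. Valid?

s^47 mod 161 = 135
s^47 mod 161 = 135, but h = 26.

no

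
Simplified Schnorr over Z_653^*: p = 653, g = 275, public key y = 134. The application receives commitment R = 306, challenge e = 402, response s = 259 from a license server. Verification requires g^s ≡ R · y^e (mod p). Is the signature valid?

valid

g^s mod p:
Squares mod 653: 275^1≡275, 275^2≡530, 275^4≡110, 275^8≡346, 275^16≡217, 275^32≡73, 275^64≡105, 275^128≡577, 275^256≡552
259 = 256 + 2 + 1, so 275^259 ≡ 552·530·275 ≡ 482 (mod 653)
R · y^e mod p:
Squares mod 653: 134^1≡134, 134^2≡325, 134^4≡492, 134^8≡454, 134^16≡421, 134^32≡278, 134^64≡230, 134^128≡7, 134^256≡49
402 = 256 + 128 + 16 + 2, so 134^402 ≡ 49·7·421·325 ≡ 518 (mod 653)
306·518 = 158508 ≡ 482 (mod 653)
482 ≡ 482 (mod 653); signature holds.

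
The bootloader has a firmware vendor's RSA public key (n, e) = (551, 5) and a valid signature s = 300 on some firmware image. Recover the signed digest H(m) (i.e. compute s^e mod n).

Squares mod 551: s^1≡300, s^2≡187, s^4≡256
5 = 4 + 1, so s^5 ≡ 256·300 ≡ 211 (mod 551)

211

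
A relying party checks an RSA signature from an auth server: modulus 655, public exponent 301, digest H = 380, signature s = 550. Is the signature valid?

invalid

s^2 ≡ 550^2 = 302500 ≡ 545
s^4 ≡ 545^2 = 297025 ≡ 310
s^8 ≡ 310^2 = 96100 ≡ 470
s^16 ≡ 470^2 = 220900 ≡ 165
s^32 ≡ 165^2 = 27225 ≡ 370
s^64 ≡ 370^2 = 136900 ≡ 5
s^128 ≡ 5^2 = 25
s^256 ≡ 25^2 = 625
301 = 256 + 32 + 8 + 4 + 1, so s^301 ≡ 625·370·470·310·550 ≡ 590 (mod 655)
s^301 mod 655 = 590, but H = 380.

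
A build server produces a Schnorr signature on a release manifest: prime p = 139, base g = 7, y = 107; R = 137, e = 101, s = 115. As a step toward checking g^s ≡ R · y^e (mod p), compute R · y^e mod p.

42

107^2 = 11449 ≡ 51
107^4 ≡ 51^2 = 2601 ≡ 99
107^8 ≡ 99^2 = 9801 ≡ 71
107^16 ≡ 71^2 = 5041 ≡ 37
107^32 ≡ 37^2 = 1369 ≡ 118
107^64 ≡ 118^2 = 13924 ≡ 24
101 = 64 + 32 + 4 + 1, so 107^101 ≡ 24·118·99·107 ≡ 118 (mod 139)
R · y^e ≡ 137·118 = 16166 ≡ 42 (mod 139)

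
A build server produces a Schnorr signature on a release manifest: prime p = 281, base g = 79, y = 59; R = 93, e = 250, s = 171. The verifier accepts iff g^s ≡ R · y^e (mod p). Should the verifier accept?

reject

g^s mod p:
79^2 = 6241 ≡ 59
79^4 ≡ 59^2 = 3481 ≡ 109
79^8 ≡ 109^2 = 11881 ≡ 79
79^16 ≡ 79^2 = 6241 ≡ 59
79^32 ≡ 59^2 = 3481 ≡ 109
79^64 ≡ 109^2 = 11881 ≡ 79
79^128 ≡ 79^2 = 6241 ≡ 59
171 = 128 + 32 + 8 + 2 + 1, so 79^171 ≡ 59·109·79·59·79 ≡ 165 (mod 281)
R · y^e mod p:
59^2 = 3481 ≡ 109
59^4 ≡ 109^2 = 11881 ≡ 79
59^8 ≡ 79^2 = 6241 ≡ 59
59^16 ≡ 59^2 = 3481 ≡ 109
59^32 ≡ 109^2 = 11881 ≡ 79
59^64 ≡ 79^2 = 6241 ≡ 59
59^128 ≡ 59^2 = 3481 ≡ 109
250 = 128 + 64 + 32 + 16 + 8 + 2, so 59^250 ≡ 109·59·79·109·59·109 ≡ 165 (mod 281)
93·165 = 15345 ≡ 171 (mod 281)
165 ≠ 171; the check fails.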